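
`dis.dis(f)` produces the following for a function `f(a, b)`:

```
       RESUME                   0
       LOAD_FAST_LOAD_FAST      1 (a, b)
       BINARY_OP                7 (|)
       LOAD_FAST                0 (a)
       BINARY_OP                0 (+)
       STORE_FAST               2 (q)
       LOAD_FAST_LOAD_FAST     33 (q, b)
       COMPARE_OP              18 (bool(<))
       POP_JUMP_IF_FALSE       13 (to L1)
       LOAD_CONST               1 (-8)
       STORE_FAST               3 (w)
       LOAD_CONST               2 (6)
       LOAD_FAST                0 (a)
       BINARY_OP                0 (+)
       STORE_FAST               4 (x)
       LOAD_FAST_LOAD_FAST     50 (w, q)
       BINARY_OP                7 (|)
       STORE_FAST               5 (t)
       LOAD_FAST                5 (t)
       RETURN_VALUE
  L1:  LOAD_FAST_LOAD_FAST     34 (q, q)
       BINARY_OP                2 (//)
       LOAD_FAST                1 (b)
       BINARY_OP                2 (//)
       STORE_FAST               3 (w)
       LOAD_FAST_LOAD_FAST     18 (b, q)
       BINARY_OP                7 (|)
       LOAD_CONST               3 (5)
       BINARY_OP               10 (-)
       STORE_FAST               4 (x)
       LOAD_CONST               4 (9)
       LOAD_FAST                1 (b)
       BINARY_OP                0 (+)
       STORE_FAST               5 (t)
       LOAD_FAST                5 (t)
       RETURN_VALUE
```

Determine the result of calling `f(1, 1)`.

LOAD_FAST_LOAD_FAST a,b → push 1,1. Stack: [1, 1]
BINARY_OP | → 1 | 1 = 1. Stack: [1]
LOAD_FAST a → push 1. Stack: [1, 1]
BINARY_OP + → 1 + 1 = 2. Stack: [2]
STORE_FAST q → q=2. Stack: []
LOAD_FAST_LOAD_FAST q,b → push 2,1. Stack: [2, 1]
COMPARE_OP bool(<) → 2 vs 1 = False. Stack: [False]
POP_JUMP_IF_FALSE → pop False; jump. Stack: []
LOAD_FAST_LOAD_FAST q,q → push 2,2. Stack: [2, 2]
BINARY_OP // → 2 // 2 = 1. Stack: [1]
LOAD_FAST b → push 1. Stack: [1, 1]
BINARY_OP // → 1 // 1 = 1. Stack: [1]
STORE_FAST w → w=1. Stack: []
LOAD_FAST_LOAD_FAST b,q → push 1,2. Stack: [1, 2]
BINARY_OP | → 1 | 2 = 3. Stack: [3]
LOAD_CONST → push 5. Stack: [3, 5]
BINARY_OP - → 3 - 5 = -2. Stack: [-2]
STORE_FAST x → x=-2. Stack: []
LOAD_CONST → push 9. Stack: [9]
LOAD_FAST b → push 1. Stack: [9, 1]
BINARY_OP + → 9 + 1 = 10. Stack: [10]
STORE_FAST t → t=10. Stack: []
LOAD_FAST t → push 10. Stack: [10]
RETURN_VALUE → return 10.

10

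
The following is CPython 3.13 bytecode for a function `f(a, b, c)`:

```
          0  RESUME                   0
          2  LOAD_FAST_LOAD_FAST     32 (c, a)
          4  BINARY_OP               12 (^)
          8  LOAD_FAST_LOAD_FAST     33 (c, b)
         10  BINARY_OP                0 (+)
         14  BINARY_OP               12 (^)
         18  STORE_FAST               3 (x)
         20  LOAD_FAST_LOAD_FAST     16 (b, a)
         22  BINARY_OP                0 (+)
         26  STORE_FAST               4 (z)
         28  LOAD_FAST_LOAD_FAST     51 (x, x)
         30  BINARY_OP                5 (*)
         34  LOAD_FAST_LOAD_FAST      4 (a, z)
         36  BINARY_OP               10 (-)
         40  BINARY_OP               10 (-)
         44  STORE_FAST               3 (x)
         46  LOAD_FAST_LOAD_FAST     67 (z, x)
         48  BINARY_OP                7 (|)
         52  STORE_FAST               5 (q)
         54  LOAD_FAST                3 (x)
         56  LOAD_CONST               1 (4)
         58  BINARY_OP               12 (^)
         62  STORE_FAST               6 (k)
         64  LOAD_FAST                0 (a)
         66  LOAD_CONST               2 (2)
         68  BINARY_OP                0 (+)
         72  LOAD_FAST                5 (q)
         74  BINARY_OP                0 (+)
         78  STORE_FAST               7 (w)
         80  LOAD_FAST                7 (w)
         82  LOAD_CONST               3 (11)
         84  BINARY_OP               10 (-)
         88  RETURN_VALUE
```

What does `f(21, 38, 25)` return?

LOAD_FAST_LOAD_FAST c,a → push 25,21. Stack: [25, 21]
BINARY_OP ^ → 25 ^ 21 = 12. Stack: [12]
LOAD_FAST_LOAD_FAST c,b → push 25,38. Stack: [12, 25, 38]
BINARY_OP + → 25 + 38 = 63. Stack: [12, 63]
BINARY_OP ^ → 12 ^ 63 = 51. Stack: [51]
STORE_FAST x → x=51. Stack: []
LOAD_FAST_LOAD_FAST b,a → push 38,21. Stack: [38, 21]
BINARY_OP + → 38 + 21 = 59. Stack: [59]
STORE_FAST z → z=59. Stack: []
LOAD_FAST_LOAD_FAST x,x → push 51,51. Stack: [51, 51]
BINARY_OP * → 51 * 51 = 2601. Stack: [2601]
LOAD_FAST_LOAD_FAST a,z → push 21,59. Stack: [2601, 21, 59]
BINARY_OP - → 21 - 59 = -38. Stack: [2601, -38]
BINARY_OP - → 2601 - -38 = 2639. Stack: [2639]
STORE_FAST x → x=2639. Stack: []
LOAD_FAST_LOAD_FAST z,x → push 59,2639. Stack: [59, 2639]
BINARY_OP | → 59 | 2639 = 2687. Stack: [2687]
STORE_FAST q → q=2687. Stack: []
LOAD_FAST x → push 2639. Stack: [2639]
LOAD_CONST → push 4. Stack: [2639, 4]
BINARY_OP ^ → 2639 ^ 4 = 2635. Stack: [2635]
STORE_FAST k → k=2635. Stack: []
LOAD_FAST a → push 21. Stack: [21]
LOAD_CONST → push 2. Stack: [21, 2]
BINARY_OP + → 21 + 2 = 23. Stack: [23]
LOAD_FAST q → push 2687. Stack: [23, 2687]
BINARY_OP + → 23 + 2687 = 2710. Stack: [2710]
STORE_FAST w → w=2710. Stack: []
LOAD_FAST w → push 2710. Stack: [2710]
LOAD_CONST → push 11. Stack: [2710, 11]
BINARY_OP - → 2710 - 11 = 2699. Stack: [2699]
RETURN_VALUE → return 2699.

2699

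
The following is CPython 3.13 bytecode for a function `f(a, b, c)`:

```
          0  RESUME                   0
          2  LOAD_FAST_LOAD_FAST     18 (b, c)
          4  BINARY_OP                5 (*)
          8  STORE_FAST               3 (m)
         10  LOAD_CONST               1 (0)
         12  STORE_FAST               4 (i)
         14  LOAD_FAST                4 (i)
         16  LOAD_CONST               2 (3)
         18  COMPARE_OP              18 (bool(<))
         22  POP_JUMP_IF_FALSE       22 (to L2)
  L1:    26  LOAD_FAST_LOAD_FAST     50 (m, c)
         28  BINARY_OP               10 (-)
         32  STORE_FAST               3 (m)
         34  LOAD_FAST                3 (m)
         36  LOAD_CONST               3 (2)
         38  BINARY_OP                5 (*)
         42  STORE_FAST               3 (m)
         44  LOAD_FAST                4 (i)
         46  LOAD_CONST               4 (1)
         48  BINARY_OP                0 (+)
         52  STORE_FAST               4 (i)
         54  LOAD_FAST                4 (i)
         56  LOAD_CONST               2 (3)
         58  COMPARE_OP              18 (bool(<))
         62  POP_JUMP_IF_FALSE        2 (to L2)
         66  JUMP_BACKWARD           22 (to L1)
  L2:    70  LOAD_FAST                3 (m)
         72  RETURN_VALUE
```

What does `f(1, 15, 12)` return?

LOAD_FAST_LOAD_FAST b,c → push 15,12. Stack: [15, 12]
BINARY_OP * → 15 * 12 = 180. Stack: [180]
STORE_FAST m → m=180. Stack: []
LOAD_CONST → push 0. Stack: [0]
STORE_FAST i → i=0. Stack: []
LOAD_FAST i → push 0. Stack: [0]
LOAD_CONST → push 3. Stack: [0, 3]
COMPARE_OP bool(<) → 0 vs 3 = True. Stack: [True]
POP_JUMP_IF_FALSE → pop True; no jump. Stack: []
LOAD_FAST_LOAD_FAST m,c → push 180,12. Stack: [180, 12]
BINARY_OP - → 180 - 12 = 168. Stack: [168]
STORE_FAST m → m=168. Stack: []
LOAD_FAST m → push 168. Stack: [168]
LOAD_CONST → push 2. Stack: [168, 2]
BINARY_OP * → 168 * 2 = 336. Stack: [336]
STORE_FAST m → m=336. Stack: []
LOAD_FAST i → push 0. Stack: [0]
LOAD_CONST → push 1. Stack: [0, 1]
BINARY_OP + → 0 + 1 = 1. Stack: [1]
STORE_FAST i → i=1. Stack: []
LOAD_FAST i → push 1. Stack: [1]
LOAD_CONST → push 3. Stack: [1, 3]
COMPARE_OP bool(<) → 1 vs 3 = True. Stack: [True]
POP_JUMP_IF_FALSE → pop True; no jump. Stack: []
LOAD_FAST_LOAD_FAST m,c → push 336,12. Stack: [336, 12]
BINARY_OP - → 336 - 12 = 324. Stack: [324]
STORE_FAST m → m=324. Stack: []
LOAD_FAST m → push 324. Stack: [324]
LOAD_CONST → push 2. Stack: [324, 2]
BINARY_OP * → 324 * 2 = 648. Stack: [648]
STORE_FAST m → m=648. Stack: []
LOAD_FAST i → push 1. Stack: [1]
LOAD_CONST → push 1. Stack: [1, 1]
BINARY_OP + → 1 + 1 = 2. Stack: [2]
STORE_FAST i → i=2. Stack: []
LOAD_FAST i → push 2. Stack: [2]
LOAD_CONST → push 3. Stack: [2, 3]
COMPARE_OP bool(<) → 2 vs 3 = True. Stack: [True]
POP_JUMP_IF_FALSE → pop True; no jump. Stack: []
LOAD_FAST_LOAD_FAST m,c → push 648,12. Stack: [648, 12]
BINARY_OP - → 648 - 12 = 636. Stack: [636]
STORE_FAST m → m=636. Stack: []
LOAD_FAST m → push 636. Stack: [636]
LOAD_CONST → push 2. Stack: [636, 2]
BINARY_OP * → 636 * 2 = 1272. Stack: [1272]
STORE_FAST m → m=1272. Stack: []
LOAD_FAST i → push 2. Stack: [2]
LOAD_CONST → push 1. Stack: [2, 1]
BINARY_OP + → 2 + 1 = 3. Stack: [3]
STORE_FAST i → i=3. Stack: []
LOAD_FAST i → push 3. Stack: [3]
LOAD_CONST → push 3. Stack: [3, 3]
COMPARE_OP bool(<) → 3 vs 3 = False. Stack: [False]
POP_JUMP_IF_FALSE → pop False; jump. Stack: []
LOAD_FAST m → push 1272. Stack: [1272]
RETURN_VALUE → return 1272.

1272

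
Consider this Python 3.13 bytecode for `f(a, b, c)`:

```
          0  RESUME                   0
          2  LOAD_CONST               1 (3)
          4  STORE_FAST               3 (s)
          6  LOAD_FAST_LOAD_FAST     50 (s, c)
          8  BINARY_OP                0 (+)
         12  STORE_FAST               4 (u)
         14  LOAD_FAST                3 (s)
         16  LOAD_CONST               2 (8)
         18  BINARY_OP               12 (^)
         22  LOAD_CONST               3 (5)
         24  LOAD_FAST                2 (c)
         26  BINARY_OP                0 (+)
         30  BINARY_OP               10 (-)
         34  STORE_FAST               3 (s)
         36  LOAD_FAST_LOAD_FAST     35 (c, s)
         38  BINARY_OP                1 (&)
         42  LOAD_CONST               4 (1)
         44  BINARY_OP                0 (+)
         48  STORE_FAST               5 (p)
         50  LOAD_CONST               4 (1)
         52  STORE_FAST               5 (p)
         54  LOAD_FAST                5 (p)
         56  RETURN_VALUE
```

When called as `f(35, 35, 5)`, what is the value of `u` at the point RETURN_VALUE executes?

LOAD_CONST → push 3. Stack: [3]
STORE_FAST s → s=3. Stack: []
LOAD_FAST_LOAD_FAST s,c → push 3,5. Stack: [3, 5]
BINARY_OP + → 3 + 5 = 8. Stack: [8]
STORE_FAST u → u=8. Stack: []
LOAD_FAST s → push 3. Stack: [3]
LOAD_CONST → push 8. Stack: [3, 8]
BINARY_OP ^ → 3 ^ 8 = 11. Stack: [11]
LOAD_CONST → push 5. Stack: [11, 5]
LOAD_FAST c → push 5. Stack: [11, 5, 5]
BINARY_OP + → 5 + 5 = 10. Stack: [11, 10]
BINARY_OP - → 11 - 10 = 1. Stack: [1]
STORE_FAST s → s=1. Stack: []
LOAD_FAST_LOAD_FAST c,s → push 5,1. Stack: [5, 1]
BINARY_OP & → 5 & 1 = 1. Stack: [1]
LOAD_CONST → push 1. Stack: [1, 1]
BINARY_OP + → 1 + 1 = 2. Stack: [2]
STORE_FAST p → p=2. Stack: []
LOAD_CONST → push 1. Stack: [1]
STORE_FAST p → p=1. Stack: []
LOAD_FAST p → push 1. Stack: [1]
RETURN_VALUE → return 1.

8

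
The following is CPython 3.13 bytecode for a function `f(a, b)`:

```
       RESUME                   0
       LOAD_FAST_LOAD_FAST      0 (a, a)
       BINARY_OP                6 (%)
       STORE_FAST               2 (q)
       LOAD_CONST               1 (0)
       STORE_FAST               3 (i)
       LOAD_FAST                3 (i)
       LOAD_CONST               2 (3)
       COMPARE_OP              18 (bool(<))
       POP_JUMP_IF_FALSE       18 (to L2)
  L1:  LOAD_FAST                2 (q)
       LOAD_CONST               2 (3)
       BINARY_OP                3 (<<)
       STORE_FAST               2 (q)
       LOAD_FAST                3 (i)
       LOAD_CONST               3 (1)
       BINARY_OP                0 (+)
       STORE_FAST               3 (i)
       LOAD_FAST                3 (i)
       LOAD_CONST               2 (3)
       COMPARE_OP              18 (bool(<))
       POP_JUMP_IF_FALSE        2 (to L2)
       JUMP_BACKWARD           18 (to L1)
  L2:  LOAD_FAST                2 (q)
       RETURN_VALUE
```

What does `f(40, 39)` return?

LOAD_FAST_LOAD_FAST a,a → push 40,40. Stack: [40, 40]
BINARY_OP % → 40 % 40 = 0. Stack: [0]
STORE_FAST q → q=0. Stack: []
LOAD_CONST → push 0. Stack: [0]
STORE_FAST i → i=0. Stack: []
LOAD_FAST i → push 0. Stack: [0]
LOAD_CONST → push 3. Stack: [0, 3]
COMPARE_OP bool(<) → 0 vs 3 = True. Stack: [True]
POP_JUMP_IF_FALSE → pop True; no jump. Stack: []
LOAD_FAST q → push 0. Stack: [0]
LOAD_CONST → push 3. Stack: [0, 3]
BINARY_OP << → 0 << 3 = 0. Stack: [0]
STORE_FAST q → q=0. Stack: []
LOAD_FAST i → push 0. Stack: [0]
LOAD_CONST → push 1. Stack: [0, 1]
BINARY_OP + → 0 + 1 = 1. Stack: [1]
STORE_FAST i → i=1. Stack: []
LOAD_FAST i → push 1. Stack: [1]
LOAD_CONST → push 3. Stack: [1, 3]
COMPARE_OP bool(<) → 1 vs 3 = True. Stack: [True]
POP_JUMP_IF_FALSE → pop True; no jump. Stack: []
LOAD_FAST q → push 0. Stack: [0]
LOAD_CONST → push 3. Stack: [0, 3]
BINARY_OP << → 0 << 3 = 0. Stack: [0]
STORE_FAST q → q=0. Stack: []
LOAD_FAST i → push 1. Stack: [1]
LOAD_CONST → push 1. Stack: [1, 1]
BINARY_OP + → 1 + 1 = 2. Stack: [2]
STORE_FAST i → i=2. Stack: []
LOAD_FAST i → push 2. Stack: [2]
LOAD_CONST → push 3. Stack: [2, 3]
COMPARE_OP bool(<) → 2 vs 3 = True. Stack: [True]
POP_JUMP_IF_FALSE → pop True; no jump. Stack: []
LOAD_FAST q → push 0. Stack: [0]
LOAD_CONST → push 3. Stack: [0, 3]
BINARY_OP << → 0 << 3 = 0. Stack: [0]
STORE_FAST q → q=0. Stack: []
LOAD_FAST i → push 2. Stack: [2]
LOAD_CONST → push 1. Stack: [2, 1]
BINARY_OP + → 2 + 1 = 3. Stack: [3]
STORE_FAST i → i=3. Stack: []
LOAD_FAST i → push 3. Stack: [3]
LOAD_CONST → push 3. Stack: [3, 3]
COMPARE_OP bool(<) → 3 vs 3 = False. Stack: [False]
POP_JUMP_IF_FALSE → pop False; jump. Stack: []
LOAD_FAST q → push 0. Stack: [0]
RETURN_VALUE → return 0.

0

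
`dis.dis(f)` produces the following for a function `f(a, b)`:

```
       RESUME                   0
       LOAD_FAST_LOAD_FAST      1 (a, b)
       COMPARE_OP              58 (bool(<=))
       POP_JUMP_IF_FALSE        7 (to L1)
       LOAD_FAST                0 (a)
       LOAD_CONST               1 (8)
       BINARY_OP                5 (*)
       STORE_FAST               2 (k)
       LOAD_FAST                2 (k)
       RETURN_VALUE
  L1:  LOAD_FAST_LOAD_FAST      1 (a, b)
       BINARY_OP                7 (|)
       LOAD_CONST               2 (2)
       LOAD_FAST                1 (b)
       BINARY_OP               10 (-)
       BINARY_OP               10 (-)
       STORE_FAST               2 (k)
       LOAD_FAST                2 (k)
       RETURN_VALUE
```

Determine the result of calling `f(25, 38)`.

LOAD_FAST_LOAD_FAST a,b → push 25,38. Stack: [25, 38]
COMPARE_OP bool(<=) → 25 vs 38 = True. Stack: [True]
POP_JUMP_IF_FALSE → pop True; no jump. Stack: []
LOAD_FAST a → push 25. Stack: [25]
LOAD_CONST → push 8. Stack: [25, 8]
BINARY_OP * → 25 * 8 = 200. Stack: [200]
STORE_FAST k → k=200. Stack: []
LOAD_FAST k → push 200. Stack: [200]
RETURN_VALUE → return 200.

200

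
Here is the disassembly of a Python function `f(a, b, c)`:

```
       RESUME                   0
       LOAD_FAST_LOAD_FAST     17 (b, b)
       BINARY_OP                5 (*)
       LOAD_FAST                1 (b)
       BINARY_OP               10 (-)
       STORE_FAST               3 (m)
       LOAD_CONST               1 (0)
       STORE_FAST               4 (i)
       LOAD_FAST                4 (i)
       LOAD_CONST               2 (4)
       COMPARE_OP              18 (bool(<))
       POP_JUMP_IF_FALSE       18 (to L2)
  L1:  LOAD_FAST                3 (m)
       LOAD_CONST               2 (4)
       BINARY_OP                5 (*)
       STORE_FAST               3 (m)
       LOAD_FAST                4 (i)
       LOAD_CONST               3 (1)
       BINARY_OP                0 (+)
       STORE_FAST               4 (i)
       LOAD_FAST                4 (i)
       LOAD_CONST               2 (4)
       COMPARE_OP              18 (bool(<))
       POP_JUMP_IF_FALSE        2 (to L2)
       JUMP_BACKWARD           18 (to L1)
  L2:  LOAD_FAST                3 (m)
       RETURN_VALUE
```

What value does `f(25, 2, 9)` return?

LOAD_FAST_LOAD_FAST b,b → push 2,2. Stack: [2, 2]
BINARY_OP * → 2 * 2 = 4. Stack: [4]
LOAD_FAST b → push 2. Stack: [4, 2]
BINARY_OP - → 4 - 2 = 2. Stack: [2]
STORE_FAST m → m=2. Stack: []
LOAD_CONST → push 0. Stack: [0]
STORE_FAST i → i=0. Stack: []
LOAD_FAST i → push 0. Stack: [0]
LOAD_CONST → push 4. Stack: [0, 4]
COMPARE_OP bool(<) → 0 vs 4 = True. Stack: [True]
POP_JUMP_IF_FALSE → pop True; no jump. Stack: []
LOAD_FAST m → push 2. Stack: [2]
LOAD_CONST → push 4. Stack: [2, 4]
BINARY_OP * → 2 * 4 = 8. Stack: [8]
STORE_FAST m → m=8. Stack: []
LOAD_FAST i → push 0. Stack: [0]
LOAD_CONST → push 1. Stack: [0, 1]
BINARY_OP + → 0 + 1 = 1. Stack: [1]
STORE_FAST i → i=1. Stack: []
LOAD_FAST i → push 1. Stack: [1]
LOAD_CONST → push 4. Stack: [1, 4]
COMPARE_OP bool(<) → 1 vs 4 = True. Stack: [True]
POP_JUMP_IF_FALSE → pop True; no jump. Stack: []
LOAD_FAST m → push 8. Stack: [8]
LOAD_CONST → push 4. Stack: [8, 4]
BINARY_OP * → 8 * 4 = 32. Stack: [32]
STORE_FAST m → m=32. Stack: []
LOAD_FAST i → push 1. Stack: [1]
LOAD_CONST → push 1. Stack: [1, 1]
BINARY_OP + → 1 + 1 = 2. Stack: [2]
STORE_FAST i → i=2. Stack: []
LOAD_FAST i → push 2. Stack: [2]
LOAD_CONST → push 4. Stack: [2, 4]
COMPARE_OP bool(<) → 2 vs 4 = True. Stack: [True]
POP_JUMP_IF_FALSE → pop True; no jump. Stack: []
LOAD_FAST m → push 32. Stack: [32]
LOAD_CONST → push 4. Stack: [32, 4]
BINARY_OP * → 32 * 4 = 128. Stack: [128]
STORE_FAST m → m=128. Stack: []
LOAD_FAST i → push 2. Stack: [2]
LOAD_CONST → push 1. Stack: [2, 1]
BINARY_OP + → 2 + 1 = 3. Stack: [3]
STORE_FAST i → i=3. Stack: []
LOAD_FAST i → push 3. Stack: [3]
LOAD_CONST → push 4. Stack: [3, 4]
COMPARE_OP bool(<) → 3 vs 4 = True. Stack: [True]
POP_JUMP_IF_FALSE → pop True; no jump. Stack: []
LOAD_FAST m → push 128. Stack: [128]
LOAD_CONST → push 4. Stack: [128, 4]
BINARY_OP * → 128 * 4 = 512. Stack: [512]
STORE_FAST m → m=512. Stack: []
LOAD_FAST i → push 3. Stack: [3]
LOAD_CONST → push 1. Stack: [3, 1]
BINARY_OP + → 3 + 1 = 4. Stack: [4]
STORE_FAST i → i=4. Stack: []
LOAD_FAST i → push 4. Stack: [4]
LOAD_CONST → push 4. Stack: [4, 4]
COMPARE_OP bool(<) → 4 vs 4 = False. Stack: [False]
POP_JUMP_IF_FALSE → pop False; jump. Stack: []
LOAD_FAST m → push 512. Stack: [512]
RETURN_VALUE → return 512.

512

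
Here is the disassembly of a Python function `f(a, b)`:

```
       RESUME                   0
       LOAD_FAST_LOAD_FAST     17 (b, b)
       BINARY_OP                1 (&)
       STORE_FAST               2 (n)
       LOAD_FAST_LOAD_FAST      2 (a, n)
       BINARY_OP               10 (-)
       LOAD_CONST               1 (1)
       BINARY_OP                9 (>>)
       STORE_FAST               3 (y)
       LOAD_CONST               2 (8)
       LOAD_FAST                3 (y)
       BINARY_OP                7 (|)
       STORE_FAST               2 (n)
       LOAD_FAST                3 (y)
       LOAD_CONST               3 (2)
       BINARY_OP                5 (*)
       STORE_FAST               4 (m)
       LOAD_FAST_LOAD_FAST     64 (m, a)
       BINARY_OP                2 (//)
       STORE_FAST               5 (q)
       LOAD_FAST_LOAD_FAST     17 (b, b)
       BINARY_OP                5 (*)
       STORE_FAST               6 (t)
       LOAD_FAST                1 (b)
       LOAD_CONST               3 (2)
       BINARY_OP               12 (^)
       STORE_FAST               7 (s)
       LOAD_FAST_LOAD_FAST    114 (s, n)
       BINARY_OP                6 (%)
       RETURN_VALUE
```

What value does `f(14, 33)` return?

LOAD_FAST_LOAD_FAST b,b → push 33,33. Stack: [33, 33]
BINARY_OP & → 33 & 33 = 33. Stack: [33]
STORE_FAST n → n=33. Stack: []
LOAD_FAST_LOAD_FAST a,n → push 14,33. Stack: [14, 33]
BINARY_OP - → 14 - 33 = -19. Stack: [-19]
LOAD_CONST → push 1. Stack: [-19, 1]
BINARY_OP >> → -19 >> 1 = -10. Stack: [-10]
STORE_FAST y → y=-10. Stack: []
LOAD_CONST → push 8. Stack: [8]
LOAD_FAST y → push -10. Stack: [8, -10]
BINARY_OP | → 8 | -10 = -2. Stack: [-2]
STORE_FAST n → n=-2. Stack: []
LOAD_FAST y → push -10. Stack: [-10]
LOAD_CONST → push 2. Stack: [-10, 2]
BINARY_OP * → -10 * 2 = -20. Stack: [-20]
STORE_FAST m → m=-20. Stack: []
LOAD_FAST_LOAD_FAST m,a → push -20,14. Stack: [-20, 14]
BINARY_OP // → -20 // 14 = -2. Stack: [-2]
STORE_FAST q → q=-2. Stack: []
LOAD_FAST_LOAD_FAST b,b → push 33,33. Stack: [33, 33]
BINARY_OP * → 33 * 33 = 1089. Stack: [1089]
STORE_FAST t → t=1089. Stack: []
LOAD_FAST b → push 33. Stack: [33]
LOAD_CONST → push 2. Stack: [33, 2]
BINARY_OP ^ → 33 ^ 2 = 35. Stack: [35]
STORE_FAST s → s=35. Stack: []
LOAD_FAST_LOAD_FAST s,n → push 35,-2. Stack: [35, -2]
BINARY_OP % → 35 % -2 = -1. Stack: [-1]
RETURN_VALUE → return -1.

-1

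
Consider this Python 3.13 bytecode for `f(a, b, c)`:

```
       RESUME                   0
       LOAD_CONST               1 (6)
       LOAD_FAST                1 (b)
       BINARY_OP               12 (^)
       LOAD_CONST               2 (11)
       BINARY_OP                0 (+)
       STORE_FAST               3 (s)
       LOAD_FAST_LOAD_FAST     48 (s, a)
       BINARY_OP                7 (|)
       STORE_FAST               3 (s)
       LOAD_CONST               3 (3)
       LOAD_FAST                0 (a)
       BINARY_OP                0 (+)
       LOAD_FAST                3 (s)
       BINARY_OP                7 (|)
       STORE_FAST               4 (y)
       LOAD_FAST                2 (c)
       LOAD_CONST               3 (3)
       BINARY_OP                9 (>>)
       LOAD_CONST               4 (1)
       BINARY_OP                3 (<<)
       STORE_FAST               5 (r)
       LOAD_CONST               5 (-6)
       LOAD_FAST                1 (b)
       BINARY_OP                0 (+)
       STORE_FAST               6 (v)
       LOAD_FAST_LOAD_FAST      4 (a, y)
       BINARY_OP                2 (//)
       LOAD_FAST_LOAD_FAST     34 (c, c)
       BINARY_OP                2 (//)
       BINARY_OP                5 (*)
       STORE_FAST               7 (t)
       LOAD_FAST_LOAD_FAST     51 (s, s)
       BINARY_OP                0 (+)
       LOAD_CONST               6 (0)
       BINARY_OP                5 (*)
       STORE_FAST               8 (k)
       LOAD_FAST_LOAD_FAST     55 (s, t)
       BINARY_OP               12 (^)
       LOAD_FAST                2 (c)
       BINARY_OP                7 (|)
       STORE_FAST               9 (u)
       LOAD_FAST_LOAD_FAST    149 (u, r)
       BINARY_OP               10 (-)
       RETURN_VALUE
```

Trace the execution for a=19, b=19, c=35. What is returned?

LOAD_CONST → push 6. Stack: [6]
LOAD_FAST b → push 19. Stack: [6, 19]
BINARY_OP ^ → 6 ^ 19 = 21. Stack: [21]
LOAD_CONST → push 11. Stack: [21, 11]
BINARY_OP + → 21 + 11 = 32. Stack: [32]
STORE_FAST s → s=32. Stack: []
LOAD_FAST_LOAD_FAST s,a → push 32,19. Stack: [32, 19]
BINARY_OP | → 32 | 19 = 51. Stack: [51]
STORE_FAST s → s=51. Stack: []
LOAD_CONST → push 3. Stack: [3]
LOAD_FAST a → push 19. Stack: [3, 19]
BINARY_OP + → 3 + 19 = 22. Stack: [22]
LOAD_FAST s → push 51. Stack: [22, 51]
BINARY_OP | → 22 | 51 = 55. Stack: [55]
STORE_FAST y → y=55. Stack: []
LOAD_FAST c → push 35. Stack: [35]
LOAD_CONST → push 3. Stack: [35, 3]
BINARY_OP >> → 35 >> 3 = 4. Stack: [4]
LOAD_CONST → push 1. Stack: [4, 1]
BINARY_OP << → 4 << 1 = 8. Stack: [8]
STORE_FAST r → r=8. Stack: []
LOAD_CONST → push -6. Stack: [-6]
LOAD_FAST b → push 19. Stack: [-6, 19]
BINARY_OP + → -6 + 19 = 13. Stack: [13]
STORE_FAST v → v=13. Stack: []
LOAD_FAST_LOAD_FAST a,y → push 19,55. Stack: [19, 55]
BINARY_OP // → 19 // 55 = 0. Stack: [0]
LOAD_FAST_LOAD_FAST c,c → push 35,35. Stack: [0, 35, 35]
BINARY_OP // → 35 // 35 = 1. Stack: [0, 1]
BINARY_OP * → 0 * 1 = 0. Stack: [0]
STORE_FAST t → t=0. Stack: []
LOAD_FAST_LOAD_FAST s,s → push 51,51. Stack: [51, 51]
BINARY_OP + → 51 + 51 = 102. Stack: [102]
LOAD_CONST → push 0. Stack: [102, 0]
BINARY_OP * → 102 * 0 = 0. Stack: [0]
STORE_FAST k → k=0. Stack: []
LOAD_FAST_LOAD_FAST s,t → push 51,0. Stack: [51, 0]
BINARY_OP ^ → 51 ^ 0 = 51. Stack: [51]
LOAD_FAST c → push 35. Stack: [51, 35]
BINARY_OP | → 51 | 35 = 51. Stack: [51]
STORE_FAST u → u=51. Stack: []
LOAD_FAST_LOAD_FAST u,r → push 51,8. Stack: [51, 8]
BINARY_OP - → 51 - 8 = 43. Stack: [43]
RETURN_VALUE → return 43.

43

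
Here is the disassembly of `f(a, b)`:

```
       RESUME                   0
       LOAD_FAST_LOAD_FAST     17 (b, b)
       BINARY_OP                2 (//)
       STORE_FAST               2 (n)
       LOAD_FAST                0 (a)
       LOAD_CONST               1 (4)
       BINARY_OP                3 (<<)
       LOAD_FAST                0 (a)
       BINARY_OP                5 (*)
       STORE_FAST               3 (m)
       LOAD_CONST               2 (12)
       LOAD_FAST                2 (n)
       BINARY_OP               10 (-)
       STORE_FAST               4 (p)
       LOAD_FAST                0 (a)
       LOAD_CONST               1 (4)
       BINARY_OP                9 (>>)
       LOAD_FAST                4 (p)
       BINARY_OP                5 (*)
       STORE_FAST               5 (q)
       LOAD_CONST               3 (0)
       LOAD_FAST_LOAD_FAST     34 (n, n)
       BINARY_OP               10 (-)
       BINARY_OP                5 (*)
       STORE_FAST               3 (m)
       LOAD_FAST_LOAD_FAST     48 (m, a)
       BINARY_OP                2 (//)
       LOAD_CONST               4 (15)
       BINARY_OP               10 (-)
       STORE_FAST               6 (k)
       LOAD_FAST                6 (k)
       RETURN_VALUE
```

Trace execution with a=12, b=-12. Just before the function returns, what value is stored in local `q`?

LOAD_FAST_LOAD_FAST b,b → push -12,-12. Stack: [-12, -12]
BINARY_OP // → -12 // -12 = 1. Stack: [1]
STORE_FAST n → n=1. Stack: []
LOAD_FAST a → push 12. Stack: [12]
LOAD_CONST → push 4. Stack: [12, 4]
BINARY_OP << → 12 << 4 = 192. Stack: [192]
LOAD_FAST a → push 12. Stack: [192, 12]
BINARY_OP * → 192 * 12 = 2304. Stack: [2304]
STORE_FAST m → m=2304. Stack: []
LOAD_CONST → push 12. Stack: [12]
LOAD_FAST n → push 1. Stack: [12, 1]
BINARY_OP - → 12 - 1 = 11. Stack: [11]
STORE_FAST p → p=11. Stack: []
LOAD_FAST a → push 12. Stack: [12]
LOAD_CONST → push 4. Stack: [12, 4]
BINARY_OP >> → 12 >> 4 = 0. Stack: [0]
LOAD_FAST p → push 11. Stack: [0, 11]
BINARY_OP * → 0 * 11 = 0. Stack: [0]
STORE_FAST q → q=0. Stack: []
LOAD_CONST → push 0. Stack: [0]
LOAD_FAST_LOAD_FAST n,n → push 1,1. Stack: [0, 1, 1]
BINARY_OP - → 1 - 1 = 0. Stack: [0, 0]
BINARY_OP * → 0 * 0 = 0. Stack: [0]
STORE_FAST m → m=0. Stack: []
LOAD_FAST_LOAD_FAST m,a → push 0,12. Stack: [0, 12]
BINARY_OP // → 0 // 12 = 0. Stack: [0]
LOAD_CONST → push 15. Stack: [0, 15]
BINARY_OP - → 0 - 15 = -15. Stack: [-15]
STORE_FAST k → k=-15. Stack: []
LOAD_FAST k → push -15. Stack: [-15]
RETURN_VALUE → return -15.

0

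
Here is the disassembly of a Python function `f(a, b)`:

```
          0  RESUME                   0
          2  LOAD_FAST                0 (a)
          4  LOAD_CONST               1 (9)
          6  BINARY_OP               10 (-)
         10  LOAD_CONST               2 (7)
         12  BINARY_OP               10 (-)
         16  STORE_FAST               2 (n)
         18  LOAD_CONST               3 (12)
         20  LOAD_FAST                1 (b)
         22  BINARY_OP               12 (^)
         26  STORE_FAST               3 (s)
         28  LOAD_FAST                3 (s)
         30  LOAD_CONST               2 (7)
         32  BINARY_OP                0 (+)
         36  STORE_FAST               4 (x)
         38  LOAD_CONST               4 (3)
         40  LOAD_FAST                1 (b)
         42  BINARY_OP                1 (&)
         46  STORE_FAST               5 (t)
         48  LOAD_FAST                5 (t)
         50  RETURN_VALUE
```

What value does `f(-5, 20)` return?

0

LOAD_FAST a → push -5. Stack: [-5]
LOAD_CONST → push 9. Stack: [-5, 9]
BINARY_OP - → -5 - 9 = -14. Stack: [-14]
LOAD_CONST → push 7. Stack: [-14, 7]
BINARY_OP - → -14 - 7 = -21. Stack: [-21]
STORE_FAST n → n=-21. Stack: []
LOAD_CONST → push 12. Stack: [12]
LOAD_FAST b → push 20. Stack: [12, 20]
BINARY_OP ^ → 12 ^ 20 = 24. Stack: [24]
STORE_FAST s → s=24. Stack: []
LOAD_FAST s → push 24. Stack: [24]
LOAD_CONST → push 7. Stack: [24, 7]
BINARY_OP + → 24 + 7 = 31. Stack: [31]
STORE_FAST x → x=31. Stack: []
LOAD_CONST → push 3. Stack: [3]
LOAD_FAST b → push 20. Stack: [3, 20]
BINARY_OP & → 3 & 20 = 0. Stack: [0]
STORE_FAST t → t=0. Stack: []
LOAD_FAST t → push 0. Stack: [0]
RETURN_VALUE → return 0.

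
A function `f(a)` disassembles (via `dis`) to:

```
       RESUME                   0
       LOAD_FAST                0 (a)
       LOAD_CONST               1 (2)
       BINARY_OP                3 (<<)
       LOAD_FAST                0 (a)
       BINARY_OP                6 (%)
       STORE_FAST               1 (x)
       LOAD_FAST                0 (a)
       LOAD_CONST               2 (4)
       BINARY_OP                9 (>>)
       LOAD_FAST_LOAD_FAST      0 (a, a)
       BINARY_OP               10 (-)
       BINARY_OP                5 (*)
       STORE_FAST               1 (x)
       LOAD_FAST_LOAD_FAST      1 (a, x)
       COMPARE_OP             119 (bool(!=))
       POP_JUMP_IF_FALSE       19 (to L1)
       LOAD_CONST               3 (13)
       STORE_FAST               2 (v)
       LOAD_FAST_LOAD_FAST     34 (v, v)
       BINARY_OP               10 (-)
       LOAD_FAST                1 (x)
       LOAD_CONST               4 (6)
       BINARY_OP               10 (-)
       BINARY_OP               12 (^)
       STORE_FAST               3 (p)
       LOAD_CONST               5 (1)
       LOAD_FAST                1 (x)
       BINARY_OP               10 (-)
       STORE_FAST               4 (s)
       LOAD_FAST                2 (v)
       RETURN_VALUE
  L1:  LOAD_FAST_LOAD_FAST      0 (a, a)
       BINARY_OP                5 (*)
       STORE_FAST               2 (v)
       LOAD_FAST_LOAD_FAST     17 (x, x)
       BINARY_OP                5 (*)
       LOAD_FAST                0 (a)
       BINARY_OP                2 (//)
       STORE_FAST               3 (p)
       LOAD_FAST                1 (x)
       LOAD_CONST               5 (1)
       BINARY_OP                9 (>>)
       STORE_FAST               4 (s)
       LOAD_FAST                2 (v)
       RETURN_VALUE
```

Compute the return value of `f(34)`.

13

LOAD_FAST a → push 34. Stack: [34]
LOAD_CONST → push 2. Stack: [34, 2]
BINARY_OP << → 34 << 2 = 136. Stack: [136]
LOAD_FAST a → push 34. Stack: [136, 34]
BINARY_OP % → 136 % 34 = 0. Stack: [0]
STORE_FAST x → x=0. Stack: []
LOAD_FAST a → push 34. Stack: [34]
LOAD_CONST → push 4. Stack: [34, 4]
BINARY_OP >> → 34 >> 4 = 2. Stack: [2]
LOAD_FAST_LOAD_FAST a,a → push 34,34. Stack: [2, 34, 34]
BINARY_OP - → 34 - 34 = 0. Stack: [2, 0]
BINARY_OP * → 2 * 0 = 0. Stack: [0]
STORE_FAST x → x=0. Stack: []
LOAD_FAST_LOAD_FAST a,x → push 34,0. Stack: [34, 0]
COMPARE_OP bool(!=) → 34 vs 0 = True. Stack: [True]
POP_JUMP_IF_FALSE → pop True; no jump. Stack: []
LOAD_CONST → push 13. Stack: [13]
STORE_FAST v → v=13. Stack: []
LOAD_FAST_LOAD_FAST v,v → push 13,13. Stack: [13, 13]
BINARY_OP - → 13 - 13 = 0. Stack: [0]
LOAD_FAST x → push 0. Stack: [0, 0]
LOAD_CONST → push 6. Stack: [0, 0, 6]
BINARY_OP - → 0 - 6 = -6. Stack: [0, -6]
BINARY_OP ^ → 0 ^ -6 = -6. Stack: [-6]
STORE_FAST p → p=-6. Stack: []
LOAD_CONST → push 1. Stack: [1]
LOAD_FAST x → push 0. Stack: [1, 0]
BINARY_OP - → 1 - 0 = 1. Stack: [1]
STORE_FAST s → s=1. Stack: []
LOAD_FAST v → push 13. Stack: [13]
RETURN_VALUE → return 13.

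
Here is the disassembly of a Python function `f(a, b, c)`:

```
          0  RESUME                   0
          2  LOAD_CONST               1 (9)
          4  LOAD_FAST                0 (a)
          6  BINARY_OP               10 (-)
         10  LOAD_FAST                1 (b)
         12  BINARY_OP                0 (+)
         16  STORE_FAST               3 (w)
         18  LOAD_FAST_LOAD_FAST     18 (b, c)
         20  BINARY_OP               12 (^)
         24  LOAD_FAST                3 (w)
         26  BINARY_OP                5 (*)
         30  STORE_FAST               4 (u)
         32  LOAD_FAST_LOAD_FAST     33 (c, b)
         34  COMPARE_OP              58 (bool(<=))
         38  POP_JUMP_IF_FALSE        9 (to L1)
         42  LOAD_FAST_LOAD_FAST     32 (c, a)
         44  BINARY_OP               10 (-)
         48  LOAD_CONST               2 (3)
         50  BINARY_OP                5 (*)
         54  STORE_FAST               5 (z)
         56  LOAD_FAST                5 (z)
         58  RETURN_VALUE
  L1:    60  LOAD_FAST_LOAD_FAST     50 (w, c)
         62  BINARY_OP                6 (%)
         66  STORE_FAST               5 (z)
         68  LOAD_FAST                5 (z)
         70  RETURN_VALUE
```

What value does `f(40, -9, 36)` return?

32

LOAD_CONST → push 9. Stack: [9]
LOAD_FAST a → push 40. Stack: [9, 40]
BINARY_OP - → 9 - 40 = -31. Stack: [-31]
LOAD_FAST b → push -9. Stack: [-31, -9]
BINARY_OP + → -31 + -9 = -40. Stack: [-40]
STORE_FAST w → w=-40. Stack: []
LOAD_FAST_LOAD_FAST b,c → push -9,36. Stack: [-9, 36]
BINARY_OP ^ → -9 ^ 36 = -45. Stack: [-45]
LOAD_FAST w → push -40. Stack: [-45, -40]
BINARY_OP * → -45 * -40 = 1800. Stack: [1800]
STORE_FAST u → u=1800. Stack: []
LOAD_FAST_LOAD_FAST c,b → push 36,-9. Stack: [36, -9]
COMPARE_OP bool(<=) → 36 vs -9 = False. Stack: [False]
POP_JUMP_IF_FALSE → pop False; jump. Stack: []
LOAD_FAST_LOAD_FAST w,c → push -40,36. Stack: [-40, 36]
BINARY_OP % → -40 % 36 = 32. Stack: [32]
STORE_FAST z → z=32. Stack: []
LOAD_FAST z → push 32. Stack: [32]
RETURN_VALUE → return 32.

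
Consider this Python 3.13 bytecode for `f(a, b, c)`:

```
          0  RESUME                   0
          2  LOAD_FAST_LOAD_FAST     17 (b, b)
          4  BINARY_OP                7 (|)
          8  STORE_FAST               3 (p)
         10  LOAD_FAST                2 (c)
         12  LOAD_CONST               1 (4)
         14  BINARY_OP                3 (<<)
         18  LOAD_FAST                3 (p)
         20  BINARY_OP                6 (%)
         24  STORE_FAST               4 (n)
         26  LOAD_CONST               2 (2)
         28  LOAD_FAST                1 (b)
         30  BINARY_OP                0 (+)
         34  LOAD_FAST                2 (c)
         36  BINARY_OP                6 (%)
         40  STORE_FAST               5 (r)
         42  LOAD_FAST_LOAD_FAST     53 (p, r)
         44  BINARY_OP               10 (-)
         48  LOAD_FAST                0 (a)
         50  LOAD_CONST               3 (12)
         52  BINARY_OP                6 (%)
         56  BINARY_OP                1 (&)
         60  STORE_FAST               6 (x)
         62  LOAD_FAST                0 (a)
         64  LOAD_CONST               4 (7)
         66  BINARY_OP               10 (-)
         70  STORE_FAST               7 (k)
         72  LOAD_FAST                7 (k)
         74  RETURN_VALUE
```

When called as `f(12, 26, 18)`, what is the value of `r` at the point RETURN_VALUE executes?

10

LOAD_FAST_LOAD_FAST b,b → push 26,26. Stack: [26, 26]
BINARY_OP | → 26 | 26 = 26. Stack: [26]
STORE_FAST p → p=26. Stack: []
LOAD_FAST c → push 18. Stack: [18]
LOAD_CONST → push 4. Stack: [18, 4]
BINARY_OP << → 18 << 4 = 288. Stack: [288]
LOAD_FAST p → push 26. Stack: [288, 26]
BINARY_OP % → 288 % 26 = 2. Stack: [2]
STORE_FAST n → n=2. Stack: []
LOAD_CONST → push 2. Stack: [2]
LOAD_FAST b → push 26. Stack: [2, 26]
BINARY_OP + → 2 + 26 = 28. Stack: [28]
LOAD_FAST c → push 18. Stack: [28, 18]
BINARY_OP % → 28 % 18 = 10. Stack: [10]
STORE_FAST r → r=10. Stack: []
LOAD_FAST_LOAD_FAST p,r → push 26,10. Stack: [26, 10]
BINARY_OP - → 26 - 10 = 16. Stack: [16]
LOAD_FAST a → push 12. Stack: [16, 12]
LOAD_CONST → push 12. Stack: [16, 12, 12]
BINARY_OP % → 12 % 12 = 0. Stack: [16, 0]
BINARY_OP & → 16 & 0 = 0. Stack: [0]
STORE_FAST x → x=0. Stack: []
LOAD_FAST a → push 12. Stack: [12]
LOAD_CONST → push 7. Stack: [12, 7]
BINARY_OP - → 12 - 7 = 5. Stack: [5]
STORE_FAST k → k=5. Stack: []
LOAD_FAST k → push 5. Stack: [5]
RETURN_VALUE → return 5.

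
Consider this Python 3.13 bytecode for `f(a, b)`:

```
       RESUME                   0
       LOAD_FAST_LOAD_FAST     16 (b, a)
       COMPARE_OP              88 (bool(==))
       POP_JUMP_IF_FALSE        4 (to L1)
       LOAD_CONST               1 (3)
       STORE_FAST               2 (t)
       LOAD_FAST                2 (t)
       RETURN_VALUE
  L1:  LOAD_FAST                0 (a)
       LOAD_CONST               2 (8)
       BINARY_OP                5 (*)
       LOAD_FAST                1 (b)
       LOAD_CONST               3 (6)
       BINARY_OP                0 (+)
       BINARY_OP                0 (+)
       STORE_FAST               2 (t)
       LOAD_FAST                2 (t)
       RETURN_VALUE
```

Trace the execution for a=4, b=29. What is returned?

67

LOAD_FAST_LOAD_FAST b,a → push 29,4. Stack: [29, 4]
COMPARE_OP bool(==) → 29 vs 4 = False. Stack: [False]
POP_JUMP_IF_FALSE → pop False; jump. Stack: []
LOAD_FAST a → push 4. Stack: [4]
LOAD_CONST → push 8. Stack: [4, 8]
BINARY_OP * → 4 * 8 = 32. Stack: [32]
LOAD_FAST b → push 29. Stack: [32, 29]
LOAD_CONST → push 6. Stack: [32, 29, 6]
BINARY_OP + → 29 + 6 = 35. Stack: [32, 35]
BINARY_OP + → 32 + 35 = 67. Stack: [67]
STORE_FAST t → t=67. Stack: []
LOAD_FAST t → push 67. Stack: [67]
RETURN_VALUE → return 67.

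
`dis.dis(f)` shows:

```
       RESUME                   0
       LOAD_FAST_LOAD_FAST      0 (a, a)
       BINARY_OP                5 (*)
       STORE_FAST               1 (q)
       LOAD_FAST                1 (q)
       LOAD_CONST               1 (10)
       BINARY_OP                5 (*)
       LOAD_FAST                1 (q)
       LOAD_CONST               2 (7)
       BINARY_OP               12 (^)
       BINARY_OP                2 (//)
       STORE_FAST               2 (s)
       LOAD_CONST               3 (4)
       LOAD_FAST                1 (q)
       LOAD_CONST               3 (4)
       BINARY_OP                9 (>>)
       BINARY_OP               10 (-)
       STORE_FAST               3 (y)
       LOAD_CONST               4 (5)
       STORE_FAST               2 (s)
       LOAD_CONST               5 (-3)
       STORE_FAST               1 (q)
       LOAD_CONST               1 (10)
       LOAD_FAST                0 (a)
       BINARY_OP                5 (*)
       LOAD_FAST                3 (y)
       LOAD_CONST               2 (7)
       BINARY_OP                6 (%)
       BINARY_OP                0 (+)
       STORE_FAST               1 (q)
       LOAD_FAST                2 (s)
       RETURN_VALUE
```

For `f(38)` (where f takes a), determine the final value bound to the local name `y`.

-86

LOAD_FAST_LOAD_FAST a,a → push 38,38. Stack: [38, 38]
BINARY_OP * → 38 * 38 = 1444. Stack: [1444]
STORE_FAST q → q=1444. Stack: []
LOAD_FAST q → push 1444. Stack: [1444]
LOAD_CONST → push 10. Stack: [1444, 10]
BINARY_OP * → 1444 * 10 = 14440. Stack: [14440]
LOAD_FAST q → push 1444. Stack: [14440, 1444]
LOAD_CONST → push 7. Stack: [14440, 1444, 7]
BINARY_OP ^ → 1444 ^ 7 = 1443. Stack: [14440, 1443]
BINARY_OP // → 14440 // 1443 = 10. Stack: [10]
STORE_FAST s → s=10. Stack: []
LOAD_CONST → push 4. Stack: [4]
LOAD_FAST q → push 1444. Stack: [4, 1444]
LOAD_CONST → push 4. Stack: [4, 1444, 4]
BINARY_OP >> → 1444 >> 4 = 90. Stack: [4, 90]
BINARY_OP - → 4 - 90 = -86. Stack: [-86]
STORE_FAST y → y=-86. Stack: []
LOAD_CONST → push 5. Stack: [5]
STORE_FAST s → s=5. Stack: []
LOAD_CONST → push -3. Stack: [-3]
STORE_FAST q → q=-3. Stack: []
LOAD_CONST → push 10. Stack: [10]
LOAD_FAST a → push 38. Stack: [10, 38]
BINARY_OP * → 10 * 38 = 380. Stack: [380]
LOAD_FAST y → push -86. Stack: [380, -86]
LOAD_CONST → push 7. Stack: [380, -86, 7]
BINARY_OP % → -86 % 7 = 5. Stack: [380, 5]
BINARY_OP + → 380 + 5 = 385. Stack: [385]
STORE_FAST q → q=385. Stack: []
LOAD_FAST s → push 5. Stack: [5]
RETURN_VALUE → return 5.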